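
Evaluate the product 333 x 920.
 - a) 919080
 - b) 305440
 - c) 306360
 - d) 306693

333 * 920 = 306360
c) 306360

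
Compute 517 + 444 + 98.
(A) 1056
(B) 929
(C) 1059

First: 517 + 444 = 961
Then: 961 + 98 = 1059
C) 1059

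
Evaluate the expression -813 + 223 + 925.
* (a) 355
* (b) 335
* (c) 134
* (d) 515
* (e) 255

First: -813 + 223 = -590
Then: -590 + 925 = 335
b) 335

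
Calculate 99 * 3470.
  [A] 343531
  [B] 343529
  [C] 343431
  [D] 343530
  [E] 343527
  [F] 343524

99 * 3470 = 343530
D) 343530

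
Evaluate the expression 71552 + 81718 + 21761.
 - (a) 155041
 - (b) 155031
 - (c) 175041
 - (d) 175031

First: 71552 + 81718 = 153270
Then: 153270 + 21761 = 175031
d) 175031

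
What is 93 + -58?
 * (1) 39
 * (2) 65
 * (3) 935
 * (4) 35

93 + -58 = 35
4) 35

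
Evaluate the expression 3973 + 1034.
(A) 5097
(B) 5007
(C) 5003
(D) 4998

3973 + 1034 = 5007
B) 5007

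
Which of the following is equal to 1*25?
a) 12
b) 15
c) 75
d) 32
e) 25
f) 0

1 * 25 = 25
e) 25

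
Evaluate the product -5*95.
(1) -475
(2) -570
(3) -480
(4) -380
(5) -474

-5 * 95 = -475
1) -475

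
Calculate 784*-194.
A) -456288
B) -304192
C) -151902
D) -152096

784 * -194 = -152096
D) -152096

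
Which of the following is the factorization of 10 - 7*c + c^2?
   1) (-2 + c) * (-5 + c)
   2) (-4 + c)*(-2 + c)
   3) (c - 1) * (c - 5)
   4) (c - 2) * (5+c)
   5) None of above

We need to factor 10 - 7*c + c^2.
The factored form is (-2 + c) * (-5 + c).
1) (-2 + c) * (-5 + c)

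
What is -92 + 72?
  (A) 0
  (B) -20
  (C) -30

-92 + 72 = -20
B) -20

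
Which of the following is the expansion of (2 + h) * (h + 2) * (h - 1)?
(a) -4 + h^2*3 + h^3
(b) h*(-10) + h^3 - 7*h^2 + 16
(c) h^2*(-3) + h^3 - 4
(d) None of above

Expanding (2 + h) * (h + 2) * (h - 1):
= -4 + h^2*3 + h^3
a) -4 + h^2*3 + h^3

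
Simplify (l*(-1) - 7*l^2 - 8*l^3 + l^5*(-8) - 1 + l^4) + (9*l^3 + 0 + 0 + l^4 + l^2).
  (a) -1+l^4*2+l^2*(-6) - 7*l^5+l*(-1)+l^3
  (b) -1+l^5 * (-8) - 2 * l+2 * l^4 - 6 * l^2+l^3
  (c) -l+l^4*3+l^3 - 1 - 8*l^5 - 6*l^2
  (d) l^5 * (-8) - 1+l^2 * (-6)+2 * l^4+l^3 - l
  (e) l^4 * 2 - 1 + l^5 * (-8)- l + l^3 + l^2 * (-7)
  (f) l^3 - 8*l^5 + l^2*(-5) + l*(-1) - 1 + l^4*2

Adding the polynomials and combining like terms:
(l*(-1) - 7*l^2 - 8*l^3 + l^5*(-8) - 1 + l^4) + (9*l^3 + 0 + 0 + l^4 + l^2)
= l^5 * (-8) - 1+l^2 * (-6)+2 * l^4+l^3 - l
d) l^5 * (-8) - 1+l^2 * (-6)+2 * l^4+l^3 - l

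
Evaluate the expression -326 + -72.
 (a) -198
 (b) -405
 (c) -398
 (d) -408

-326 + -72 = -398
c) -398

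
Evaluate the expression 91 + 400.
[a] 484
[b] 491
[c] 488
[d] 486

91 + 400 = 491
b) 491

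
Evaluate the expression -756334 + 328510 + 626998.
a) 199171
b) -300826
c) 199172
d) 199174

First: -756334 + 328510 = -427824
Then: -427824 + 626998 = 199174
d) 199174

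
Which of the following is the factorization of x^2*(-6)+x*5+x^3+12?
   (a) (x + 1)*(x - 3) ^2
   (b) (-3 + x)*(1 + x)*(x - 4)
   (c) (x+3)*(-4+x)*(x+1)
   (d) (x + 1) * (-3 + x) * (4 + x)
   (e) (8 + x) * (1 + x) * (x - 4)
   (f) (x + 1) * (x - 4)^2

We need to factor x^2*(-6)+x*5+x^3+12.
The factored form is (-3 + x)*(1 + x)*(x - 4).
b) (-3 + x)*(1 + x)*(x - 4)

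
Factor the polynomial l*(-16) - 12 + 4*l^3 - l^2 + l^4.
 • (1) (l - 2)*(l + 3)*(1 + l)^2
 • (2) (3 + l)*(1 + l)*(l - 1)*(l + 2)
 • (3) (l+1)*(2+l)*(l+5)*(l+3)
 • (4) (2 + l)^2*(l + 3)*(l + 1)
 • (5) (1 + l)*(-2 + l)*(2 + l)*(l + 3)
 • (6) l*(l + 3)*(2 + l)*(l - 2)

We need to factor l*(-16) - 12 + 4*l^3 - l^2 + l^4.
The factored form is (1 + l)*(-2 + l)*(2 + l)*(l + 3).
5) (1 + l)*(-2 + l)*(2 + l)*(l + 3)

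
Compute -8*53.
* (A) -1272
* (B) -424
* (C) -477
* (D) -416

-8 * 53 = -424
B) -424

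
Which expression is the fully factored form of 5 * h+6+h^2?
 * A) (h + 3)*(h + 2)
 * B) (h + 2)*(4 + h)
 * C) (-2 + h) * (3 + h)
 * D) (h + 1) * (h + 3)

We need to factor 5 * h+6+h^2.
The factored form is (h + 3)*(h + 2).
A) (h + 3)*(h + 2)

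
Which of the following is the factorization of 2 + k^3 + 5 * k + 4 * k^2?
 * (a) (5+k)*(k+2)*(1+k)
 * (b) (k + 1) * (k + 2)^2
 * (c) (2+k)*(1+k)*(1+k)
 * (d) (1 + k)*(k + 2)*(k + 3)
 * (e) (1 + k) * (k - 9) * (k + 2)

We need to factor 2 + k^3 + 5 * k + 4 * k^2.
The factored form is (2+k)*(1+k)*(1+k).
c) (2+k)*(1+k)*(1+k)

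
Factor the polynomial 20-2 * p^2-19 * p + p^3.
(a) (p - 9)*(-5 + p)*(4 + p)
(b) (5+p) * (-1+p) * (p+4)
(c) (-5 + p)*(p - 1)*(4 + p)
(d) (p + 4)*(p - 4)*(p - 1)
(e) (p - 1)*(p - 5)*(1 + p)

We need to factor 20-2 * p^2-19 * p + p^3.
The factored form is (-5 + p)*(p - 1)*(4 + p).
c) (-5 + p)*(p - 1)*(4 + p)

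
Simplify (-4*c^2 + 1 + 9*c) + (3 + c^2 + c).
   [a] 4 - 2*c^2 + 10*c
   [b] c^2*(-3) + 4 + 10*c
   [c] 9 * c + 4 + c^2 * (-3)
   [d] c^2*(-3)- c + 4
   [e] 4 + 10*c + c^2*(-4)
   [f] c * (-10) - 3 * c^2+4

Adding the polynomials and combining like terms:
(-4*c^2 + 1 + 9*c) + (3 + c^2 + c)
= c^2*(-3) + 4 + 10*c
b) c^2*(-3) + 4 + 10*c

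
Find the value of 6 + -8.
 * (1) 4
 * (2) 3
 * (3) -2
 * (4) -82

6 + -8 = -2
3) -2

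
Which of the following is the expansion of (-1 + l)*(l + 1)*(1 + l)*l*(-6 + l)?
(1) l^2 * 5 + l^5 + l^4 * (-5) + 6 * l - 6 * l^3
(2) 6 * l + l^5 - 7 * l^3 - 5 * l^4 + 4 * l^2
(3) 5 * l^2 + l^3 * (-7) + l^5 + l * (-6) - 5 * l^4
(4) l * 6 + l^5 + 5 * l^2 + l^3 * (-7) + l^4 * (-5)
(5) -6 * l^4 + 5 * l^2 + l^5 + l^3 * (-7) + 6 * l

Expanding (-1 + l)*(l + 1)*(1 + l)*l*(-6 + l):
= l * 6 + l^5 + 5 * l^2 + l^3 * (-7) + l^4 * (-5)
4) l * 6 + l^5 + 5 * l^2 + l^3 * (-7) + l^4 * (-5)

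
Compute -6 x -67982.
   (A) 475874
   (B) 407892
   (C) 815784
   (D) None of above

-6 * -67982 = 407892
B) 407892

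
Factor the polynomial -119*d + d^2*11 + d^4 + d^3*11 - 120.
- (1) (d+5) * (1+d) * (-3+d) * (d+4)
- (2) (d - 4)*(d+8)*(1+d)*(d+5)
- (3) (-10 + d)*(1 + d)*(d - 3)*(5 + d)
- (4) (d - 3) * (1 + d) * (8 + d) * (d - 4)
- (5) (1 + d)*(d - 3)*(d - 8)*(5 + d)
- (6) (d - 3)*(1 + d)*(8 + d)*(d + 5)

We need to factor -119*d + d^2*11 + d^4 + d^3*11 - 120.
The factored form is (d - 3)*(1 + d)*(8 + d)*(d + 5).
6) (d - 3)*(1 + d)*(8 + d)*(d + 5)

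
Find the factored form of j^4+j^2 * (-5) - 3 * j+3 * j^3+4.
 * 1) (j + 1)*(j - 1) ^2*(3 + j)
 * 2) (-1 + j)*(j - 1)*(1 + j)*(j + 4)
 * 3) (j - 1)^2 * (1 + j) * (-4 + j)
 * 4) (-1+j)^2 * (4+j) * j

We need to factor j^4+j^2 * (-5) - 3 * j+3 * j^3+4.
The factored form is (-1 + j)*(j - 1)*(1 + j)*(j + 4).
2) (-1 + j)*(j - 1)*(1 + j)*(j + 4)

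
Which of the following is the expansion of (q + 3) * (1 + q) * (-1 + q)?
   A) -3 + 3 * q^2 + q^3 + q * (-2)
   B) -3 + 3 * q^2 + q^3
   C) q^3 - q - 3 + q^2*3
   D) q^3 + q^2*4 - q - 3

Expanding (q + 3) * (1 + q) * (-1 + q):
= q^3 - q - 3 + q^2*3
C) q^3 - q - 3 + q^2*3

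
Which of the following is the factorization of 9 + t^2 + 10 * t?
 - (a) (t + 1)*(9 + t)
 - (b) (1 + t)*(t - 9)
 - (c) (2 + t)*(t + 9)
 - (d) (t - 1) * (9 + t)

We need to factor 9 + t^2 + 10 * t.
The factored form is (t + 1)*(9 + t).
a) (t + 1)*(9 + t)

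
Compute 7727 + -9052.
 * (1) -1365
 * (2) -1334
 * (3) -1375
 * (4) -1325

7727 + -9052 = -1325
4) -1325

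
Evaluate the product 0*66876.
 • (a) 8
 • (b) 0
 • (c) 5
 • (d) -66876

0 * 66876 = 0
b) 0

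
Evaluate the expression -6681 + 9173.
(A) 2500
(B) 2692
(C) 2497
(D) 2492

-6681 + 9173 = 2492
D) 2492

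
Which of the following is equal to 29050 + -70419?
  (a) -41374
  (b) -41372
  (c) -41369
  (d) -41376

29050 + -70419 = -41369
c) -41369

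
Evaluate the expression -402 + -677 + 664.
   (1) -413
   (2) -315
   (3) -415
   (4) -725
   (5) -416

First: -402 + -677 = -1079
Then: -1079 + 664 = -415
3) -415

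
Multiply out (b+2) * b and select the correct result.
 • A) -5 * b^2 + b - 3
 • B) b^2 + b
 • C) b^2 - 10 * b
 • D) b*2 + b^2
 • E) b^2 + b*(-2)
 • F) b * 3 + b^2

Expanding (b+2) * b:
= b*2 + b^2
D) b*2 + b^2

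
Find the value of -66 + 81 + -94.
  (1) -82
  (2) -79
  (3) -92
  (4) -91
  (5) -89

First: -66 + 81 = 15
Then: 15 + -94 = -79
2) -79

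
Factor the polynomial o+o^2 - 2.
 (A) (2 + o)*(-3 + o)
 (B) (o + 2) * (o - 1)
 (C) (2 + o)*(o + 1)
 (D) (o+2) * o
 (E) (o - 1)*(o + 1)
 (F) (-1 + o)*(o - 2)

We need to factor o+o^2 - 2.
The factored form is (o + 2) * (o - 1).
B) (o + 2) * (o - 1)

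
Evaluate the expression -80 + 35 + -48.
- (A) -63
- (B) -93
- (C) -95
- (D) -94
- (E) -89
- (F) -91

First: -80 + 35 = -45
Then: -45 + -48 = -93
B) -93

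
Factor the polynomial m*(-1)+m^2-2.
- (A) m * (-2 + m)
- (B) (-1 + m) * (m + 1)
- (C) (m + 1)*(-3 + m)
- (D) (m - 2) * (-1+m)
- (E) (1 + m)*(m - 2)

We need to factor m*(-1)+m^2-2.
The factored form is (1 + m)*(m - 2).
E) (1 + m)*(m - 2)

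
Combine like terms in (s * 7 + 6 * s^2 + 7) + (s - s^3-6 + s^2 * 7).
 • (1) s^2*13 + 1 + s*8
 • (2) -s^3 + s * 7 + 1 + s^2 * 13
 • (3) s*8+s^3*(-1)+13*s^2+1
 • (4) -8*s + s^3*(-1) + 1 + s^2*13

Adding the polynomials and combining like terms:
(s*7 + 6*s^2 + 7) + (s - s^3 - 6 + s^2*7)
= s*8+s^3*(-1)+13*s^2+1
3) s*8+s^3*(-1)+13*s^2+1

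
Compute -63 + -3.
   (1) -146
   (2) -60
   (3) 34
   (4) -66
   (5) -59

-63 + -3 = -66
4) -66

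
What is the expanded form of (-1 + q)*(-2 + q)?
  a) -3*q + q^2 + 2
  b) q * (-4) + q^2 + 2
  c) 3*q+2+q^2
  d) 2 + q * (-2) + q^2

Expanding (-1 + q)*(-2 + q):
= -3*q + q^2 + 2
a) -3*q + q^2 + 2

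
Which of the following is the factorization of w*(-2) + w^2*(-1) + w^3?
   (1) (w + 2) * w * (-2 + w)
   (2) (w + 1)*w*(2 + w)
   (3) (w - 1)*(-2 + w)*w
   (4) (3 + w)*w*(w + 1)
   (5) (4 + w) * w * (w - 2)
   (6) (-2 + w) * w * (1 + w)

We need to factor w*(-2) + w^2*(-1) + w^3.
The factored form is (-2 + w) * w * (1 + w).
6) (-2 + w) * w * (1 + w)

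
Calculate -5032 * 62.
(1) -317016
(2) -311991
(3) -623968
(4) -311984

-5032 * 62 = -311984
4) -311984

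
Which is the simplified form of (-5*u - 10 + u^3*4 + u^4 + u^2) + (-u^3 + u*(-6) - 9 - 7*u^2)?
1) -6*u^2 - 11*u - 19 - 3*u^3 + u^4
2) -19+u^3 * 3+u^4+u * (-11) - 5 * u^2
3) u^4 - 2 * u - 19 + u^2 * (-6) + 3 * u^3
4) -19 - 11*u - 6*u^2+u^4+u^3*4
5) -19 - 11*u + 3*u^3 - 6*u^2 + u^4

Adding the polynomials and combining like terms:
(-5*u - 10 + u^3*4 + u^4 + u^2) + (-u^3 + u*(-6) - 9 - 7*u^2)
= -19 - 11*u + 3*u^3 - 6*u^2 + u^4
5) -19 - 11*u + 3*u^3 - 6*u^2 + u^4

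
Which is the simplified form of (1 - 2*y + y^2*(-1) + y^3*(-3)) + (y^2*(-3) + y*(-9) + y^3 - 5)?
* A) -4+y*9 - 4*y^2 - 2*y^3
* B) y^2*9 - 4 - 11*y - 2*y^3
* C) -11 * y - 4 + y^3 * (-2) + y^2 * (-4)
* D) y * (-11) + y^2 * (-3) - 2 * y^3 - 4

Adding the polynomials and combining like terms:
(1 - 2*y + y^2*(-1) + y^3*(-3)) + (y^2*(-3) + y*(-9) + y^3 - 5)
= -11 * y - 4 + y^3 * (-2) + y^2 * (-4)
C) -11 * y - 4 + y^3 * (-2) + y^2 * (-4)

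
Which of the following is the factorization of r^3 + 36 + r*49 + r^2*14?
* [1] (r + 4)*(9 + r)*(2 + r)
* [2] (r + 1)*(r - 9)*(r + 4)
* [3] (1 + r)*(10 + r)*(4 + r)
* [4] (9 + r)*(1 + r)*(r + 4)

We need to factor r^3 + 36 + r*49 + r^2*14.
The factored form is (9 + r)*(1 + r)*(r + 4).
4) (9 + r)*(1 + r)*(r + 4)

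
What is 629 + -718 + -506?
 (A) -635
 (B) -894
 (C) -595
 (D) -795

First: 629 + -718 = -89
Then: -89 + -506 = -595
C) -595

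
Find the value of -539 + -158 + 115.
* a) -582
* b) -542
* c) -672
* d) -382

First: -539 + -158 = -697
Then: -697 + 115 = -582
a) -582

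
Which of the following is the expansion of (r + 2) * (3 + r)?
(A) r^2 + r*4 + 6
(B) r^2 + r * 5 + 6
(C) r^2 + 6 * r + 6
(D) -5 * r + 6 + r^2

Expanding (r + 2) * (3 + r):
= r^2 + r * 5 + 6
B) r^2 + r * 5 + 6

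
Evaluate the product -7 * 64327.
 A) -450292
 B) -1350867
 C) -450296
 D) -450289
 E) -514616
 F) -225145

-7 * 64327 = -450289
D) -450289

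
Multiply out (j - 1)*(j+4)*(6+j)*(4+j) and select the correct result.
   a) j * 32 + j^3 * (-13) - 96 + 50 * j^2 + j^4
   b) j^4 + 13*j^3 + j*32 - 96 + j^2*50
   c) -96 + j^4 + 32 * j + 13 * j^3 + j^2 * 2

Expanding (j - 1)*(j+4)*(6+j)*(4+j):
= j^4 + 13*j^3 + j*32 - 96 + j^2*50
b) j^4 + 13*j^3 + j*32 - 96 + j^2*50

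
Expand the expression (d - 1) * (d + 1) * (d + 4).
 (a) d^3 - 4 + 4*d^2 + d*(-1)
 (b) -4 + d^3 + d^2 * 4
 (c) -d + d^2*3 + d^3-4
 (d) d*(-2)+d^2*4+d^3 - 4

Expanding (d - 1) * (d + 1) * (d + 4):
= d^3 - 4 + 4*d^2 + d*(-1)
a) d^3 - 4 + 4*d^2 + d*(-1)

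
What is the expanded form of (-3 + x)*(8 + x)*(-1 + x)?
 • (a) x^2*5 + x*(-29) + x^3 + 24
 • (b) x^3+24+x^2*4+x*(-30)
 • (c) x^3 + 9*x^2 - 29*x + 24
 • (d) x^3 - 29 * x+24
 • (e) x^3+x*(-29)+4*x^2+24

Expanding (-3 + x)*(8 + x)*(-1 + x):
= x^3+x*(-29)+4*x^2+24
e) x^3+x*(-29)+4*x^2+24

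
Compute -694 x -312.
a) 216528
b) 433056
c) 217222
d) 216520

-694 * -312 = 216528
a) 216528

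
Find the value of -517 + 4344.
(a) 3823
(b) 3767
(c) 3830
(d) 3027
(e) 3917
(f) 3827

-517 + 4344 = 3827
f) 3827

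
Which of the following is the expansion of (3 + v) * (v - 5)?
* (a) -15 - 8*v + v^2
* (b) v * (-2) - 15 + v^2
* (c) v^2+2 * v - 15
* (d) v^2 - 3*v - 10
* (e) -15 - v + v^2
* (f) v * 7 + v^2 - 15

Expanding (3 + v) * (v - 5):
= v * (-2) - 15 + v^2
b) v * (-2) - 15 + v^2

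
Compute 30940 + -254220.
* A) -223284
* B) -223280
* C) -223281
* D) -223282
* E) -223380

30940 + -254220 = -223280
B) -223280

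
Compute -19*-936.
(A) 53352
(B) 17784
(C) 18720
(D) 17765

-19 * -936 = 17784
B) 17784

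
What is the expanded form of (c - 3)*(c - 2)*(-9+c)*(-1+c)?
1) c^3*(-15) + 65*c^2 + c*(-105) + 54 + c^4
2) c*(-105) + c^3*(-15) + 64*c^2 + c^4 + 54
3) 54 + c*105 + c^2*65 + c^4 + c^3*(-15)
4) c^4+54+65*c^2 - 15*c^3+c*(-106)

Expanding (c - 3)*(c - 2)*(-9+c)*(-1+c):
= c^3*(-15) + 65*c^2 + c*(-105) + 54 + c^4
1) c^3*(-15) + 65*c^2 + c*(-105) + 54 + c^4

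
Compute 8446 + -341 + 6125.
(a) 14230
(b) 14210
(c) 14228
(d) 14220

First: 8446 + -341 = 8105
Then: 8105 + 6125 = 14230
a) 14230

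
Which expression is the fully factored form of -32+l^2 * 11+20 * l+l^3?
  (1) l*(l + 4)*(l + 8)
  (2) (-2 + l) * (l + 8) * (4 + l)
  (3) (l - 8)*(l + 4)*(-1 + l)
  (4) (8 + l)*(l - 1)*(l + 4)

We need to factor -32+l^2 * 11+20 * l+l^3.
The factored form is (8 + l)*(l - 1)*(l + 4).
4) (8 + l)*(l - 1)*(l + 4)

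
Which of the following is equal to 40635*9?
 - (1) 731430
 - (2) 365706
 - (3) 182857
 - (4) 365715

40635 * 9 = 365715
4) 365715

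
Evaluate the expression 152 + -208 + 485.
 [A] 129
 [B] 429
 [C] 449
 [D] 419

First: 152 + -208 = -56
Then: -56 + 485 = 429
B) 429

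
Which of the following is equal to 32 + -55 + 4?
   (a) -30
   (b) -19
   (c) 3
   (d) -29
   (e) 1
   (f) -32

First: 32 + -55 = -23
Then: -23 + 4 = -19
b) -19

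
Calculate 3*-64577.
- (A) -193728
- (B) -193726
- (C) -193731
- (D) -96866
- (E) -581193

3 * -64577 = -193731
C) -193731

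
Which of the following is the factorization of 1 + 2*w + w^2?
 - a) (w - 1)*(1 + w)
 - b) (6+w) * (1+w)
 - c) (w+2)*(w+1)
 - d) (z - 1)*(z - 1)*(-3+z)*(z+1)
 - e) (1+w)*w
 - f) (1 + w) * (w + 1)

We need to factor 1 + 2*w + w^2.
The factored form is (1 + w) * (w + 1).
f) (1 + w) * (w + 1)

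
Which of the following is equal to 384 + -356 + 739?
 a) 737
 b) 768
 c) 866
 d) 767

First: 384 + -356 = 28
Then: 28 + 739 = 767
d) 767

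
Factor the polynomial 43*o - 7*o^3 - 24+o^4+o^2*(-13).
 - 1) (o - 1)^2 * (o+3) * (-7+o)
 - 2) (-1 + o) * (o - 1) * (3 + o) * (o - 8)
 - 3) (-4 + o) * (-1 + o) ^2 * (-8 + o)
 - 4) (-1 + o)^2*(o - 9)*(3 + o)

We need to factor 43*o - 7*o^3 - 24+o^4+o^2*(-13).
The factored form is (-1 + o) * (o - 1) * (3 + o) * (o - 8).
2) (-1 + o) * (o - 1) * (3 + o) * (o - 8)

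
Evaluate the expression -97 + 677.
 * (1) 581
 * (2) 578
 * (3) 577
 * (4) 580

-97 + 677 = 580
4) 580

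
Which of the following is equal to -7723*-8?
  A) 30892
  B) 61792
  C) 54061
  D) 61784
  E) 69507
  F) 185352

-7723 * -8 = 61784
D) 61784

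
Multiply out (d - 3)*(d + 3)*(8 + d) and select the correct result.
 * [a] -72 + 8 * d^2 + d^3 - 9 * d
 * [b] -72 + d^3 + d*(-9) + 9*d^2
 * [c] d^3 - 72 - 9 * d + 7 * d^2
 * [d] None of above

Expanding (d - 3)*(d + 3)*(8 + d):
= -72 + 8 * d^2 + d^3 - 9 * d
a) -72 + 8 * d^2 + d^3 - 9 * d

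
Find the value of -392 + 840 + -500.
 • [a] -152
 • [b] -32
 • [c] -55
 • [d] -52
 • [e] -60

First: -392 + 840 = 448
Then: 448 + -500 = -52
d) -52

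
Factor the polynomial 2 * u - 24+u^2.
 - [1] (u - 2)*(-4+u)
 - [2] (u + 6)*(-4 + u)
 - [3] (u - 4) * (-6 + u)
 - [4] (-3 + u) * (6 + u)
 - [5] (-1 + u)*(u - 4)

We need to factor 2 * u - 24+u^2.
The factored form is (u + 6)*(-4 + u).
2) (u + 6)*(-4 + u)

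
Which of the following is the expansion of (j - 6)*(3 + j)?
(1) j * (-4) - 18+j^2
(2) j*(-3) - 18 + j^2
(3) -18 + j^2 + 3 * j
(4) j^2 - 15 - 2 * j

Expanding (j - 6)*(3 + j):
= j*(-3) - 18 + j^2
2) j*(-3) - 18 + j^2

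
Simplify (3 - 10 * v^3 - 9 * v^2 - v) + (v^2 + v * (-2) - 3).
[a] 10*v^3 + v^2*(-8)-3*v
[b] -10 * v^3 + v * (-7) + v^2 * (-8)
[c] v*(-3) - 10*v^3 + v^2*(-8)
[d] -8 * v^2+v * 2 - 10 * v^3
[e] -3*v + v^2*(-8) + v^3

Adding the polynomials and combining like terms:
(3 - 10*v^3 - 9*v^2 - v) + (v^2 + v*(-2) - 3)
= v*(-3) - 10*v^3 + v^2*(-8)
c) v*(-3) - 10*v^3 + v^2*(-8)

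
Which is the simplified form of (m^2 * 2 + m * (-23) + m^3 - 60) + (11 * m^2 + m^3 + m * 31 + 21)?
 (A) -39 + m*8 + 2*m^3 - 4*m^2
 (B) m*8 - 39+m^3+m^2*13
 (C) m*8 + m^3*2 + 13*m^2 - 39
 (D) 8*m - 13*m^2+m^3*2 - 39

Adding the polynomials and combining like terms:
(m^2*2 + m*(-23) + m^3 - 60) + (11*m^2 + m^3 + m*31 + 21)
= m*8 + m^3*2 + 13*m^2 - 39
C) m*8 + m^3*2 + 13*m^2 - 39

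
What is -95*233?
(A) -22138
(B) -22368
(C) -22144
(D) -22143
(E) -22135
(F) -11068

-95 * 233 = -22135
E) -22135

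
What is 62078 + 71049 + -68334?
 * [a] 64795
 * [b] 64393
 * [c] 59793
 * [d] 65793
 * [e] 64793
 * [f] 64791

First: 62078 + 71049 = 133127
Then: 133127 + -68334 = 64793
e) 64793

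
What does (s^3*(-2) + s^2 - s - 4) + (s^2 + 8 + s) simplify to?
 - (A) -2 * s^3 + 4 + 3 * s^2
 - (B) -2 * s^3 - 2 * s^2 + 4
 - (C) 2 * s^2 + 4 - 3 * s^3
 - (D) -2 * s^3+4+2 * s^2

Adding the polynomials and combining like terms:
(s^3*(-2) + s^2 - s - 4) + (s^2 + 8 + s)
= -2 * s^3+4+2 * s^2
D) -2 * s^3+4+2 * s^2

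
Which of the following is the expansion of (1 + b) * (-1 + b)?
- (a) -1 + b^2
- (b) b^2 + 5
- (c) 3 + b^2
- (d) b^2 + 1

Expanding (1 + b) * (-1 + b):
= -1 + b^2
a) -1 + b^2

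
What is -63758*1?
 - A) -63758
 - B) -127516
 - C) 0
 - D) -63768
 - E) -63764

-63758 * 1 = -63758
A) -63758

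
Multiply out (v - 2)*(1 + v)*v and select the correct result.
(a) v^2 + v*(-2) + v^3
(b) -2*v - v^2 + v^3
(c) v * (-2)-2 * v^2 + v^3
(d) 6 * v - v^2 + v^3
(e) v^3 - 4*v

Expanding (v - 2)*(1 + v)*v:
= -2*v - v^2 + v^3
b) -2*v - v^2 + v^3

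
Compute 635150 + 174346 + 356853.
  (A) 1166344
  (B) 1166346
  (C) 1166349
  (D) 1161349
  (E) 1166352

First: 635150 + 174346 = 809496
Then: 809496 + 356853 = 1166349
C) 1166349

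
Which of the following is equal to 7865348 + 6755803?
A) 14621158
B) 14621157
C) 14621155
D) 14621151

7865348 + 6755803 = 14621151
D) 14621151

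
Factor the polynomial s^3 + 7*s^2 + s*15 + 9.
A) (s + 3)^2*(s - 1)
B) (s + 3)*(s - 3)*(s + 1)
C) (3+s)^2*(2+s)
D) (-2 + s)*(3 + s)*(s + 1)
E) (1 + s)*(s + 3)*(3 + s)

We need to factor s^3 + 7*s^2 + s*15 + 9.
The factored form is (1 + s)*(s + 3)*(3 + s).
E) (1 + s)*(s + 3)*(3 + s)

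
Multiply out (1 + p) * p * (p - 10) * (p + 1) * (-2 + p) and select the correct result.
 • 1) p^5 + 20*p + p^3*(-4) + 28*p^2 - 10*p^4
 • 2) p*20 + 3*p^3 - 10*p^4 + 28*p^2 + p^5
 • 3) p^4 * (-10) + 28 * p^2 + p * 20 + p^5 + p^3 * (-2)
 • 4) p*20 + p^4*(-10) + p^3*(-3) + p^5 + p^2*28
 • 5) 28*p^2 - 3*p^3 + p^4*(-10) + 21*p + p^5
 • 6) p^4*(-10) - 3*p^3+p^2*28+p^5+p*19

Expanding (1 + p) * p * (p - 10) * (p + 1) * (-2 + p):
= p*20 + p^4*(-10) + p^3*(-3) + p^5 + p^2*28
4) p*20 + p^4*(-10) + p^3*(-3) + p^5 + p^2*28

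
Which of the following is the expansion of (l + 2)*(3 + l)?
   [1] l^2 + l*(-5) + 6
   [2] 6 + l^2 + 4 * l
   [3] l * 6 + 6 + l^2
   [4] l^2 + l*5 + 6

Expanding (l + 2)*(3 + l):
= l^2 + l*5 + 6
4) l^2 + l*5 + 6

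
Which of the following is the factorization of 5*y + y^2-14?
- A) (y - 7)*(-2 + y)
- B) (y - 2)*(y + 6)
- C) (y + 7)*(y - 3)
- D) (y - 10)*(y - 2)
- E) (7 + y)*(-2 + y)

We need to factor 5*y + y^2-14.
The factored form is (7 + y)*(-2 + y).
E) (7 + y)*(-2 + y)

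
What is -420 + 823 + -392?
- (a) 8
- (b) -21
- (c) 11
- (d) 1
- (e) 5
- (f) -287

First: -420 + 823 = 403
Then: 403 + -392 = 11
c) 11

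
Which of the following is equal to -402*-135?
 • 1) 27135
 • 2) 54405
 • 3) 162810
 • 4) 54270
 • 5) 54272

-402 * -135 = 54270
4) 54270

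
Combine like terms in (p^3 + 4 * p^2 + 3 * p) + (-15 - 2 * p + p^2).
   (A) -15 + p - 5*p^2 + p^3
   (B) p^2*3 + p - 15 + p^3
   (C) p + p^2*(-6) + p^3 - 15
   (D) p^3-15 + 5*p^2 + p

Adding the polynomials and combining like terms:
(p^3 + 4*p^2 + 3*p) + (-15 - 2*p + p^2)
= p^3-15 + 5*p^2 + p
D) p^3-15 + 5*p^2 + p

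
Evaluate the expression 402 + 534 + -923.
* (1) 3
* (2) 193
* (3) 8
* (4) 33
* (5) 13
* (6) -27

First: 402 + 534 = 936
Then: 936 + -923 = 13
5) 13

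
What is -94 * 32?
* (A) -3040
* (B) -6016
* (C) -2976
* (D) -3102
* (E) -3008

-94 * 32 = -3008
E) -3008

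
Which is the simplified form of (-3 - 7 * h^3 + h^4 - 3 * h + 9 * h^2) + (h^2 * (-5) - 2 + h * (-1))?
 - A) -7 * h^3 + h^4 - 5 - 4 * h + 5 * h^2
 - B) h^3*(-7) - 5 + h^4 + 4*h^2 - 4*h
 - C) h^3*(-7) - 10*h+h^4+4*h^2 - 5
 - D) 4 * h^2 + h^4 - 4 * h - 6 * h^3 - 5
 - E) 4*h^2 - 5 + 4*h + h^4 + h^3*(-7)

Adding the polynomials and combining like terms:
(-3 - 7*h^3 + h^4 - 3*h + 9*h^2) + (h^2*(-5) - 2 + h*(-1))
= h^3*(-7) - 5 + h^4 + 4*h^2 - 4*h
B) h^3*(-7) - 5 + h^4 + 4*h^2 - 4*h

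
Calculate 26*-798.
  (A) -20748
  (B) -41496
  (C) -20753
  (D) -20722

26 * -798 = -20748
A) -20748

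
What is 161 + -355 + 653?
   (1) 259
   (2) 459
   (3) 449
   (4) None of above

First: 161 + -355 = -194
Then: -194 + 653 = 459
2) 459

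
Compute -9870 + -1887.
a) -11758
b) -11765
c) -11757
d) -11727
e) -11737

-9870 + -1887 = -11757
c) -11757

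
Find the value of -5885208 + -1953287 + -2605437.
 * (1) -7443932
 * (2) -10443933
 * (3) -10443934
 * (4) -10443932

First: -5885208 + -1953287 = -7838495
Then: -7838495 + -2605437 = -10443932
4) -10443932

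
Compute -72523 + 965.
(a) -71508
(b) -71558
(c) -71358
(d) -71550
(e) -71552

-72523 + 965 = -71558
b) -71558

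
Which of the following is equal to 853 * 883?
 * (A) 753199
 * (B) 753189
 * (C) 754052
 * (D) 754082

853 * 883 = 753199
A) 753199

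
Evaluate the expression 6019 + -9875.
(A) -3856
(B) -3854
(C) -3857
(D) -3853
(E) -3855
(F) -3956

6019 + -9875 = -3856
A) -3856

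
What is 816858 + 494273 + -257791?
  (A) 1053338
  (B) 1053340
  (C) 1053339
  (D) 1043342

First: 816858 + 494273 = 1311131
Then: 1311131 + -257791 = 1053340
B) 1053340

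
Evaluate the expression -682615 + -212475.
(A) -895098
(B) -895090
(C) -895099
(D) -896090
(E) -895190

-682615 + -212475 = -895090
B) -895090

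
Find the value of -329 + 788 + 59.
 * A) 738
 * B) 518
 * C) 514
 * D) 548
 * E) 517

First: -329 + 788 = 459
Then: 459 + 59 = 518
B) 518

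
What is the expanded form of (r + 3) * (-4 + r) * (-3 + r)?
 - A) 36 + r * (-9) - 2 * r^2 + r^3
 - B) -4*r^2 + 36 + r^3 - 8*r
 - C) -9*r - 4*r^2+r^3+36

Expanding (r + 3) * (-4 + r) * (-3 + r):
= -9*r - 4*r^2+r^3+36
C) -9*r - 4*r^2+r^3+36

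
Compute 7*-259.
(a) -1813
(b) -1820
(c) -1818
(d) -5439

7 * -259 = -1813
a) -1813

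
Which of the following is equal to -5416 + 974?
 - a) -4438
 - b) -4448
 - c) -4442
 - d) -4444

-5416 + 974 = -4442
c) -4442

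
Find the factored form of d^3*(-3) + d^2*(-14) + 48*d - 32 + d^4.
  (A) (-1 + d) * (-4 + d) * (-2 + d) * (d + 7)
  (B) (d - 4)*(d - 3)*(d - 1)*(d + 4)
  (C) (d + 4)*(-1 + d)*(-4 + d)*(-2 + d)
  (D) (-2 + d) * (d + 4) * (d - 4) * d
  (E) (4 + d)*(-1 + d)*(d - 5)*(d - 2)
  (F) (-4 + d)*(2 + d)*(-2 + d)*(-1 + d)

We need to factor d^3*(-3) + d^2*(-14) + 48*d - 32 + d^4.
The factored form is (d + 4)*(-1 + d)*(-4 + d)*(-2 + d).
C) (d + 4)*(-1 + d)*(-4 + d)*(-2 + d)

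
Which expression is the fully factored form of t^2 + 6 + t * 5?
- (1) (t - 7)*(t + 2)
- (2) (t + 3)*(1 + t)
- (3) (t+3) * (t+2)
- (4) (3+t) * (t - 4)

We need to factor t^2 + 6 + t * 5.
The factored form is (t+3) * (t+2).
3) (t+3) * (t+2)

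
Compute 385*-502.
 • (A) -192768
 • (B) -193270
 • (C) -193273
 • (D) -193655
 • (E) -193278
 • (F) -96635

385 * -502 = -193270
B) -193270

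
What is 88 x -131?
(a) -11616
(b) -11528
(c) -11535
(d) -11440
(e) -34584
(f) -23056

88 * -131 = -11528
b) -11528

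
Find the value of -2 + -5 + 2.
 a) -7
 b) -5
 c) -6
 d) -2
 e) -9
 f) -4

First: -2 + -5 = -7
Then: -7 + 2 = -5
b) -5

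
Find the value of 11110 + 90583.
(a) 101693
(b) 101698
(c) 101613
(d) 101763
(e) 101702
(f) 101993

11110 + 90583 = 101693
a) 101693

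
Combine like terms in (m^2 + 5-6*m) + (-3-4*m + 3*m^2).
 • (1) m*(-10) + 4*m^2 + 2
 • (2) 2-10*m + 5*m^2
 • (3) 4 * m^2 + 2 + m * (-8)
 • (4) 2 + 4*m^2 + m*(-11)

Adding the polynomials and combining like terms:
(m^2 + 5 - 6*m) + (-3 - 4*m + 3*m^2)
= m*(-10) + 4*m^2 + 2
1) m*(-10) + 4*m^2 + 2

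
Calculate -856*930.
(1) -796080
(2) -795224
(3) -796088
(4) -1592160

-856 * 930 = -796080
1) -796080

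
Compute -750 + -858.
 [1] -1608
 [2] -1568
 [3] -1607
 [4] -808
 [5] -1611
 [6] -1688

-750 + -858 = -1608
1) -1608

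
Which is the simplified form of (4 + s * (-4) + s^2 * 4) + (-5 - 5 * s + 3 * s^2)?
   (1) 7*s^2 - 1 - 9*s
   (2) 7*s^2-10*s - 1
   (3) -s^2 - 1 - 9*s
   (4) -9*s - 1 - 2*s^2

Adding the polynomials and combining like terms:
(4 + s*(-4) + s^2*4) + (-5 - 5*s + 3*s^2)
= 7*s^2 - 1 - 9*s
1) 7*s^2 - 1 - 9*s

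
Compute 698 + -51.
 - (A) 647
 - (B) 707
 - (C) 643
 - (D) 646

698 + -51 = 647
A) 647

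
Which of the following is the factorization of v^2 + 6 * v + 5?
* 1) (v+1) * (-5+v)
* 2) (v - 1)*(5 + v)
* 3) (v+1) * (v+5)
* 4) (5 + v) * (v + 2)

We need to factor v^2 + 6 * v + 5.
The factored form is (v+1) * (v+5).
3) (v+1) * (v+5)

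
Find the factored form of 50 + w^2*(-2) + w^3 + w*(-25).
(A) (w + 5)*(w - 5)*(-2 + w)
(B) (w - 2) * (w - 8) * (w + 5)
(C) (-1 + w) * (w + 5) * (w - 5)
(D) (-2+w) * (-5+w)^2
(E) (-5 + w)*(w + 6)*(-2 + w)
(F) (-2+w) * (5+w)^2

We need to factor 50 + w^2*(-2) + w^3 + w*(-25).
The factored form is (w + 5)*(w - 5)*(-2 + w).
A) (w + 5)*(w - 5)*(-2 + w)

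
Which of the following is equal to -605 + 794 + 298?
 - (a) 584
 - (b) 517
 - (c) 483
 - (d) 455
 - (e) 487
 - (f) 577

First: -605 + 794 = 189
Then: 189 + 298 = 487
e) 487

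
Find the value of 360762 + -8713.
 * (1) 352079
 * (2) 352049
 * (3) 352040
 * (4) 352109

360762 + -8713 = 352049
2) 352049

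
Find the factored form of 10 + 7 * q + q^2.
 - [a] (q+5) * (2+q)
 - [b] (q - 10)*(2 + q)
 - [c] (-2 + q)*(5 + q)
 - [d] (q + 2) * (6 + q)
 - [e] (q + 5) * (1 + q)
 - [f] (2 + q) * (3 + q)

We need to factor 10 + 7 * q + q^2.
The factored form is (q+5) * (2+q).
a) (q+5) * (2+q)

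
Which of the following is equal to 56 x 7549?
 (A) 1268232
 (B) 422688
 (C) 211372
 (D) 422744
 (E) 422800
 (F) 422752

56 * 7549 = 422744
D) 422744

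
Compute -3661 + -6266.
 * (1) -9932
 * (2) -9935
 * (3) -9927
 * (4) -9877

-3661 + -6266 = -9927
3) -9927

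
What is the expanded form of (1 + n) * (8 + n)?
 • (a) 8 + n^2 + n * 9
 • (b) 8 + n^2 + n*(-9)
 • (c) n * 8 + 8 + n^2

Expanding (1 + n) * (8 + n):
= 8 + n^2 + n * 9
a) 8 + n^2 + n * 9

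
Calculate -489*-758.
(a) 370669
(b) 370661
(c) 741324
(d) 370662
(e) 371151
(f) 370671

-489 * -758 = 370662
d) 370662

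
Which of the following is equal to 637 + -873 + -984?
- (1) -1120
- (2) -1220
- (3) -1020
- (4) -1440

First: 637 + -873 = -236
Then: -236 + -984 = -1220
2) -1220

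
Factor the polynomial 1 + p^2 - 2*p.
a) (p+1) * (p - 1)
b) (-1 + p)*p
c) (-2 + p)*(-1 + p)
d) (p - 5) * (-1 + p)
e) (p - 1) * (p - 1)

We need to factor 1 + p^2 - 2*p.
The factored form is (p - 1) * (p - 1).
e) (p - 1) * (p - 1)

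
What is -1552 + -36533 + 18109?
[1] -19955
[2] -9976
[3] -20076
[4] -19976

First: -1552 + -36533 = -38085
Then: -38085 + 18109 = -19976
4) -19976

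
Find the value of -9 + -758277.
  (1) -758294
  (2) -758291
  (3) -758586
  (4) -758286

-9 + -758277 = -758286
4) -758286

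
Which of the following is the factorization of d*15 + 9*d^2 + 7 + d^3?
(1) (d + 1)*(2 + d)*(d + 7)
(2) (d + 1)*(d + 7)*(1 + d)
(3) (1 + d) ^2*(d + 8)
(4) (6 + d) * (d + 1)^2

We need to factor d*15 + 9*d^2 + 7 + d^3.
The factored form is (d + 1)*(d + 7)*(1 + d).
2) (d + 1)*(d + 7)*(1 + d)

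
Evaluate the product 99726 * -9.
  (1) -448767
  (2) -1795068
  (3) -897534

99726 * -9 = -897534
3) -897534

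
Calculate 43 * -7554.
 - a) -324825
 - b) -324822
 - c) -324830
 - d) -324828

43 * -7554 = -324822
b) -324822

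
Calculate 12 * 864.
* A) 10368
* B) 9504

12 * 864 = 10368
A) 10368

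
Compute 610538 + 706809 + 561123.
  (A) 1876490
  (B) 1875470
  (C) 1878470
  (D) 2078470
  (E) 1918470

First: 610538 + 706809 = 1317347
Then: 1317347 + 561123 = 1878470
C) 1878470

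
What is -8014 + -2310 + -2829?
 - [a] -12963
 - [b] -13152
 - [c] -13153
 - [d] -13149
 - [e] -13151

First: -8014 + -2310 = -10324
Then: -10324 + -2829 = -13153
c) -13153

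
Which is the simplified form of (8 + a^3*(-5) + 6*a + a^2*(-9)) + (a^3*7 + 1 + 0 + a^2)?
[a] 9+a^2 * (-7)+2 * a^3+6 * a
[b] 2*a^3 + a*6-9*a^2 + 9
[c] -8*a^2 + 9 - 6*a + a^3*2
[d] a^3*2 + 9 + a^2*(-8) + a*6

Adding the polynomials and combining like terms:
(8 + a^3*(-5) + 6*a + a^2*(-9)) + (a^3*7 + 1 + 0 + a^2)
= a^3*2 + 9 + a^2*(-8) + a*6
d) a^3*2 + 9 + a^2*(-8) + a*6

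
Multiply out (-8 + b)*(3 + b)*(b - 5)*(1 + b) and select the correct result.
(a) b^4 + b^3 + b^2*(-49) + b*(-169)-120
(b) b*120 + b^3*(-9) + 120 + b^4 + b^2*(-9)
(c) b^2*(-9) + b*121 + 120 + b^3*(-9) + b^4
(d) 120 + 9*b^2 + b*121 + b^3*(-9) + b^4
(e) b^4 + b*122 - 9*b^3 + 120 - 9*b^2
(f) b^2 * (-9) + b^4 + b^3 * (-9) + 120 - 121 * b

Expanding (-8 + b)*(3 + b)*(b - 5)*(1 + b):
= b^2*(-9) + b*121 + 120 + b^3*(-9) + b^4
c) b^2*(-9) + b*121 + 120 + b^3*(-9) + b^4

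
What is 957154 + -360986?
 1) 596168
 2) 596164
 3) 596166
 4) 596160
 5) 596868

957154 + -360986 = 596168
1) 596168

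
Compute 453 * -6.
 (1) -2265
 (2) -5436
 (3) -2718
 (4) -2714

453 * -6 = -2718
3) -2718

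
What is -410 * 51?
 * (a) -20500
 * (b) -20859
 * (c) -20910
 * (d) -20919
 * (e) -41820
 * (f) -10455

-410 * 51 = -20910
c) -20910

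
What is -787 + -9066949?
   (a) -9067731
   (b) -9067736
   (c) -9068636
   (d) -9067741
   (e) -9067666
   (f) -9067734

-787 + -9066949 = -9067736
b) -9067736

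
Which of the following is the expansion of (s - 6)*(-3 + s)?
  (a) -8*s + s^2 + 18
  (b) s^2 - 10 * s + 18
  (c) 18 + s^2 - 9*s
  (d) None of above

Expanding (s - 6)*(-3 + s):
= 18 + s^2 - 9*s
c) 18 + s^2 - 9*s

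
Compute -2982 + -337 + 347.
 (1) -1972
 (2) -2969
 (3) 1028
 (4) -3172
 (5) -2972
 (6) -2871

First: -2982 + -337 = -3319
Then: -3319 + 347 = -2972
5) -2972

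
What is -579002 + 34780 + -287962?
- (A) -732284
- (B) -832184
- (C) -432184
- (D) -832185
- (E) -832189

First: -579002 + 34780 = -544222
Then: -544222 + -287962 = -832184
B) -832184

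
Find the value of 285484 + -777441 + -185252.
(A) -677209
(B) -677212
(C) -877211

First: 285484 + -777441 = -491957
Then: -491957 + -185252 = -677209
A) -677209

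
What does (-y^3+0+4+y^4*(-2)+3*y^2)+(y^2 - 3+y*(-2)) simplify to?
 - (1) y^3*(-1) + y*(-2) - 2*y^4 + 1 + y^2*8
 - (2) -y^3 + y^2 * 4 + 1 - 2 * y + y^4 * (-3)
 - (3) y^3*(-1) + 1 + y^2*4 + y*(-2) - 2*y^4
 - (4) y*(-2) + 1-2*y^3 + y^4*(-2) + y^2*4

Adding the polynomials and combining like terms:
(-y^3 + 0 + 4 + y^4*(-2) + 3*y^2) + (y^2 - 3 + y*(-2))
= y^3*(-1) + 1 + y^2*4 + y*(-2) - 2*y^4
3) y^3*(-1) + 1 + y^2*4 + y*(-2) - 2*y^4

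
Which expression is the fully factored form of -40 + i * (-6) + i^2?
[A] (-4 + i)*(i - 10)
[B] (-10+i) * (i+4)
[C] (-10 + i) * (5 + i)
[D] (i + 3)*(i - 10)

We need to factor -40 + i * (-6) + i^2.
The factored form is (-10+i) * (i+4).
B) (-10+i) * (i+4)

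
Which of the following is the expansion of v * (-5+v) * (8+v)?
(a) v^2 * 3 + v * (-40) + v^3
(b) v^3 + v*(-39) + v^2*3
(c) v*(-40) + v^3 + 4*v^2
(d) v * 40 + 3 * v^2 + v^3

Expanding v * (-5+v) * (8+v):
= v^2 * 3 + v * (-40) + v^3
a) v^2 * 3 + v * (-40) + v^3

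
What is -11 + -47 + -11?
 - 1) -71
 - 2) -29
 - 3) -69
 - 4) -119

First: -11 + -47 = -58
Then: -58 + -11 = -69
3) -69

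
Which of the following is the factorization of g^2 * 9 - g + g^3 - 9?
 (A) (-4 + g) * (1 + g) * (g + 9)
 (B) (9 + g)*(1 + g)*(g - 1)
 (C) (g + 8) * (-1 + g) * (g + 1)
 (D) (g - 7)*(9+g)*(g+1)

We need to factor g^2 * 9 - g + g^3 - 9.
The factored form is (9 + g)*(1 + g)*(g - 1).
B) (9 + g)*(1 + g)*(g - 1)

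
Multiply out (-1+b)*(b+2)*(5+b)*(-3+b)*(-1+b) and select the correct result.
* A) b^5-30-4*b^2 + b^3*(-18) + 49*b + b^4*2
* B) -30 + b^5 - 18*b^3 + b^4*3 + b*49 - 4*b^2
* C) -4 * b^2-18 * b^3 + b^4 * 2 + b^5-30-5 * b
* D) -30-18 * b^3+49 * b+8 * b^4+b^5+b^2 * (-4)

Expanding (-1+b)*(b+2)*(5+b)*(-3+b)*(-1+b):
= b^5-30-4*b^2 + b^3*(-18) + 49*b + b^4*2
A) b^5-30-4*b^2 + b^3*(-18) + 49*b + b^4*2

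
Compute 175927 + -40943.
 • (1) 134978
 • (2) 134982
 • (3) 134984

175927 + -40943 = 134984
3) 134984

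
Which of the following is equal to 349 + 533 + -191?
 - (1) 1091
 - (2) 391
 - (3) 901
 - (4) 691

First: 349 + 533 = 882
Then: 882 + -191 = 691
4) 691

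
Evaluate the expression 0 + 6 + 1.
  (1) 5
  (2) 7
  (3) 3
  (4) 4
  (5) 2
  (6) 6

First: 0 + 6 = 6
Then: 6 + 1 = 7
2) 7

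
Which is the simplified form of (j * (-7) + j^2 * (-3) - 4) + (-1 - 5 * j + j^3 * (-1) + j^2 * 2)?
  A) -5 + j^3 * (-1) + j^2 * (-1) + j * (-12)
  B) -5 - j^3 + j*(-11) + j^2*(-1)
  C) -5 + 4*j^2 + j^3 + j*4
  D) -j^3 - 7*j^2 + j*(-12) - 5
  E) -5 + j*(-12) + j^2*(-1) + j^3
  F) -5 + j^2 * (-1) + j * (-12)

Adding the polynomials and combining like terms:
(j*(-7) + j^2*(-3) - 4) + (-1 - 5*j + j^3*(-1) + j^2*2)
= -5 + j^3 * (-1) + j^2 * (-1) + j * (-12)
A) -5 + j^3 * (-1) + j^2 * (-1) + j * (-12)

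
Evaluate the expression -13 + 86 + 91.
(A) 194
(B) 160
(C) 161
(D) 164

First: -13 + 86 = 73
Then: 73 + 91 = 164
D) 164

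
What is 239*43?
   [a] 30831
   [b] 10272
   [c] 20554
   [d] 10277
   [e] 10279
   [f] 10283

239 * 43 = 10277
d) 10277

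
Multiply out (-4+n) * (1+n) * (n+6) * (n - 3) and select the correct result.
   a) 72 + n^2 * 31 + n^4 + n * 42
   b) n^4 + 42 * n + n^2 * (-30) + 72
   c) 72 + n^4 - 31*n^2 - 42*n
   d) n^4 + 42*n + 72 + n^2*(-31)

Expanding (-4+n) * (1+n) * (n+6) * (n - 3):
= n^4 + 42*n + 72 + n^2*(-31)
d) n^4 + 42*n + 72 + n^2*(-31)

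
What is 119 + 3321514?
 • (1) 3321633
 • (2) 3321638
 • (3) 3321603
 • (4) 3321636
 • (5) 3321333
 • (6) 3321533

119 + 3321514 = 3321633
1) 3321633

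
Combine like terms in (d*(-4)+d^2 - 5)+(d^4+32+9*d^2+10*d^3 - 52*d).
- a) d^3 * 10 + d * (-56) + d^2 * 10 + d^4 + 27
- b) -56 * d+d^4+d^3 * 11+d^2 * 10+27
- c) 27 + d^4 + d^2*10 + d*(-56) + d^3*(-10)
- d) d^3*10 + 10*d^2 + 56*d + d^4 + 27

Adding the polynomials and combining like terms:
(d*(-4) + d^2 - 5) + (d^4 + 32 + 9*d^2 + 10*d^3 - 52*d)
= d^3 * 10 + d * (-56) + d^2 * 10 + d^4 + 27
a) d^3 * 10 + d * (-56) + d^2 * 10 + d^4 + 27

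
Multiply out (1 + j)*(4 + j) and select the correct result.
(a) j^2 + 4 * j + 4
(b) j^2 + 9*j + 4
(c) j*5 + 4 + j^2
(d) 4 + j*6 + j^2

Expanding (1 + j)*(4 + j):
= j*5 + 4 + j^2
c) j*5 + 4 + j^2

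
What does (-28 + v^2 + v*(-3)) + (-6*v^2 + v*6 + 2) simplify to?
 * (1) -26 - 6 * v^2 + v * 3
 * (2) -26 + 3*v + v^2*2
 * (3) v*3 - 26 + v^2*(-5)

Adding the polynomials and combining like terms:
(-28 + v^2 + v*(-3)) + (-6*v^2 + v*6 + 2)
= v*3 - 26 + v^2*(-5)
3) v*3 - 26 + v^2*(-5)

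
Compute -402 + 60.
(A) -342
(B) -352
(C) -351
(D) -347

-402 + 60 = -342
A) -342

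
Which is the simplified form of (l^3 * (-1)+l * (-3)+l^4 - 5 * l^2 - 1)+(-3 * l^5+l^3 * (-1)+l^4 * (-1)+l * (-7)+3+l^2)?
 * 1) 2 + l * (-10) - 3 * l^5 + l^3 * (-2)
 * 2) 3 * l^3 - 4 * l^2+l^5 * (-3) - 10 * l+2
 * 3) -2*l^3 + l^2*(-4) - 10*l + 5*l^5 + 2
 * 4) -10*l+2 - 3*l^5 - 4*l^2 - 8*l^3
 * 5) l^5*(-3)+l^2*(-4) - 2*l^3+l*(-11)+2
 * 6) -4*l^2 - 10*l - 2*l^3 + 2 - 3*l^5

Adding the polynomials and combining like terms:
(l^3*(-1) + l*(-3) + l^4 - 5*l^2 - 1) + (-3*l^5 + l^3*(-1) + l^4*(-1) + l*(-7) + 3 + l^2)
= -4*l^2 - 10*l - 2*l^3 + 2 - 3*l^5
6) -4*l^2 - 10*l - 2*l^3 + 2 - 3*l^5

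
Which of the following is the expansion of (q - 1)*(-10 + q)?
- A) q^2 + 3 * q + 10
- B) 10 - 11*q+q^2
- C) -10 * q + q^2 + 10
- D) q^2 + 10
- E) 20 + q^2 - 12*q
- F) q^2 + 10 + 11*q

Expanding (q - 1)*(-10 + q):
= 10 - 11*q+q^2
B) 10 - 11*q+q^2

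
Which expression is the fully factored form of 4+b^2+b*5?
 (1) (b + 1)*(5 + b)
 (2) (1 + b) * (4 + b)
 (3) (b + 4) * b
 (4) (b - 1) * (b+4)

We need to factor 4+b^2+b*5.
The factored form is (1 + b) * (4 + b).
2) (1 + b) * (4 + b)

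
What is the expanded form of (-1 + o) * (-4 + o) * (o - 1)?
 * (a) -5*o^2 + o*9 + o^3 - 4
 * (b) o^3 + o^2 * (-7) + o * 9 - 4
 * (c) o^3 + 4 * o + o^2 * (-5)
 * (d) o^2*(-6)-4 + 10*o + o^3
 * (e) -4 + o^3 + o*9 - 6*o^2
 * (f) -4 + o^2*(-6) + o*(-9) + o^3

Expanding (-1 + o) * (-4 + o) * (o - 1):
= -4 + o^3 + o*9 - 6*o^2
e) -4 + o^3 + o*9 - 6*o^2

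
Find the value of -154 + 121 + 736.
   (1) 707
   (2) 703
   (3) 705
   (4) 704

First: -154 + 121 = -33
Then: -33 + 736 = 703
2) 703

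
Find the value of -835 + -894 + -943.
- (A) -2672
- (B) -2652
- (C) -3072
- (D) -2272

First: -835 + -894 = -1729
Then: -1729 + -943 = -2672
A) -2672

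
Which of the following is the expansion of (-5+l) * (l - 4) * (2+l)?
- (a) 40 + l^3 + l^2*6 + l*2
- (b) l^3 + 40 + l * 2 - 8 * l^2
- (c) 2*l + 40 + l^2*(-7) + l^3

Expanding (-5+l) * (l - 4) * (2+l):
= 2*l + 40 + l^2*(-7) + l^3
c) 2*l + 40 + l^2*(-7) + l^3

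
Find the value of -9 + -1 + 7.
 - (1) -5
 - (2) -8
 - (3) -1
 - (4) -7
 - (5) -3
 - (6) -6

First: -9 + -1 = -10
Then: -10 + 7 = -3
5) -3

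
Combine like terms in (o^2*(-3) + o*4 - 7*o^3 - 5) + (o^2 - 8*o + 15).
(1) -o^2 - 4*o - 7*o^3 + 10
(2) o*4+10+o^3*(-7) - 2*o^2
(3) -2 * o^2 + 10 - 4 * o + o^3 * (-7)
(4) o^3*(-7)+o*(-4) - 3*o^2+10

Adding the polynomials and combining like terms:
(o^2*(-3) + o*4 - 7*o^3 - 5) + (o^2 - 8*o + 15)
= -2 * o^2 + 10 - 4 * o + o^3 * (-7)
3) -2 * o^2 + 10 - 4 * o + o^3 * (-7)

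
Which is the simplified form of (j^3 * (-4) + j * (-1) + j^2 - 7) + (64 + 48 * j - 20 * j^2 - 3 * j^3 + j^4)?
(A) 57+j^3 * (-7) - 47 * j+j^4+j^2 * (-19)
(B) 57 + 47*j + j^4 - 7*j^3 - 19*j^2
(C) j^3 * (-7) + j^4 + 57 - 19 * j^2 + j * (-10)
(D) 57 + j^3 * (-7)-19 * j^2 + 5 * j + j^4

Adding the polynomials and combining like terms:
(j^3*(-4) + j*(-1) + j^2 - 7) + (64 + 48*j - 20*j^2 - 3*j^3 + j^4)
= 57 + 47*j + j^4 - 7*j^3 - 19*j^2
B) 57 + 47*j + j^4 - 7*j^3 - 19*j^2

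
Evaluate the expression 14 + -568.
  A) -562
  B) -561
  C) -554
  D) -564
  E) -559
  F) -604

14 + -568 = -554
C) -554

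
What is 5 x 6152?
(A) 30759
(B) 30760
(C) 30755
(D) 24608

5 * 6152 = 30760
B) 30760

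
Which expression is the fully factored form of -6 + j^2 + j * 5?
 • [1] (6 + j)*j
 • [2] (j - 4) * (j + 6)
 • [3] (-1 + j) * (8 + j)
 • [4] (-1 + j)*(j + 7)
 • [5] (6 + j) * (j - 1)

We need to factor -6 + j^2 + j * 5.
The factored form is (6 + j) * (j - 1).
5) (6 + j) * (j - 1)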